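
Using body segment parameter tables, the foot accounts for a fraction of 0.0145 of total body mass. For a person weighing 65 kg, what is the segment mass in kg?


m_segment = body_mass * fraction
m_segment = 65 * 0.0145
m_segment = 0.9425


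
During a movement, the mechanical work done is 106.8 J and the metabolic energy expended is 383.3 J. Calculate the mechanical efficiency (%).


eta = (W_mech / E_meta) * 100
eta = (106.8 / 383.3) * 100
ratio = 0.2786
eta = 27.8633


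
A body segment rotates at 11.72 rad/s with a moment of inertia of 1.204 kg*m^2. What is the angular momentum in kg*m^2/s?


L = I * omega
L = 1.204 * 11.72
L = 14.1109


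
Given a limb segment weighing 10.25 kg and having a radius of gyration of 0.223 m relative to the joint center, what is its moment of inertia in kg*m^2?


I = m * k^2
I = 10.25 * 0.223^2
k^2 = 0.0497
I = 0.5097


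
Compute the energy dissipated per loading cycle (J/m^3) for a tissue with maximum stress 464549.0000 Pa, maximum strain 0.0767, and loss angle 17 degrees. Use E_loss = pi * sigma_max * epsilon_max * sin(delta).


E_loss = pi * sigma_max * epsilon_max * sin(delta)
delta = 17 deg = 0.2967 rad
sin(delta) = 0.2924
E_loss = pi * 464549.0000 * 0.0767 * 0.2924
E_loss = 32727.4453


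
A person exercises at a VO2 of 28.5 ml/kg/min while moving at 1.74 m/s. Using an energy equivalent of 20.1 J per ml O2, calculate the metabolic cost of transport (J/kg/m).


Power per kg = VO2 * 20.1 / 60
Power per kg = 28.5 * 20.1 / 60 = 9.5475 W/kg
Cost = power_per_kg / speed
Cost = 9.5475 / 1.74
Cost = 5.4871


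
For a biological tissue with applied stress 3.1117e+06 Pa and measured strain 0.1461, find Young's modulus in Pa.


E = stress / strain
E = 3.1117e+06 / 0.1461
E = 2.1298e+07


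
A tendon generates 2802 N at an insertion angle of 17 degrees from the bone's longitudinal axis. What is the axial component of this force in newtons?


F_eff = F_tendon * cos(theta)
theta = 17 deg = 0.2967 rad
cos(theta) = 0.9563
F_eff = 2802 * 0.9563
F_eff = 2679.5659


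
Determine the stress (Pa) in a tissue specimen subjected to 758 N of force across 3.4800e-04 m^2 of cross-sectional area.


stress = F / A
stress = 758 / 3.4800e-04
stress = 2.1782e+06


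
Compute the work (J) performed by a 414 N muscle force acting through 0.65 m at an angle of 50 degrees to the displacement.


W = F * d * cos(theta)
theta = 50 deg = 0.8727 rad
cos(theta) = 0.6428
W = 414 * 0.65 * 0.6428
W = 172.9741


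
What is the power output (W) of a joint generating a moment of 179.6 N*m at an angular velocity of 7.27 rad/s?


P = M * omega
P = 179.6 * 7.27
P = 1305.6920


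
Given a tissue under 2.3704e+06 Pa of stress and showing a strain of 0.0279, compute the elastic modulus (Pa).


E = stress / strain
E = 2.3704e+06 / 0.0279
E = 8.4961e+07


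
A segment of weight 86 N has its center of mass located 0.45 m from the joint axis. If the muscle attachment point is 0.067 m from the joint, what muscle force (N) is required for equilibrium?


F_muscle = W * d_load / d_muscle
F_muscle = 86 * 0.45 / 0.067
Numerator = 38.7000
F_muscle = 577.6119


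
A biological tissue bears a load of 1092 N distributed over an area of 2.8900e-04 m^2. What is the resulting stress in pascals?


stress = F / A
stress = 1092 / 2.8900e-04
stress = 3.7785e+06


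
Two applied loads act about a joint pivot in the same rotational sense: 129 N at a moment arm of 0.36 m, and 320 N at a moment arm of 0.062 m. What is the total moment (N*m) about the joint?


M = F1 * d1 + F2 * d2
M = 129 * 0.36 + 320 * 0.062
M = 46.4400 + 19.8400
M = 66.2800


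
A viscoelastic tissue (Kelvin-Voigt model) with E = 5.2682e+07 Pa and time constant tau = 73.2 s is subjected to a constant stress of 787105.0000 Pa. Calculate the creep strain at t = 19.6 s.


epsilon(t) = (sigma/E) * (1 - exp(-t/tau))
sigma/E = 787105.0000 / 5.2682e+07 = 0.0149
exp(-t/tau) = exp(-19.6 / 73.2) = 0.7651
epsilon = 0.0149 * (1 - 0.7651)
epsilon = 0.0035


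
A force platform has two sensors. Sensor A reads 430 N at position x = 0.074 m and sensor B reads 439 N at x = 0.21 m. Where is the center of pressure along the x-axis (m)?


COP_x = (F1*x1 + F2*x2) / (F1 + F2)
COP_x = (430*0.074 + 439*0.21) / (430 + 439)
Numerator = 124.0100
Denominator = 869
COP_x = 0.1427


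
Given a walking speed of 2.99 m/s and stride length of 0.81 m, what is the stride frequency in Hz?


f = v / stride_length
f = 2.99 / 0.81
f = 3.6914


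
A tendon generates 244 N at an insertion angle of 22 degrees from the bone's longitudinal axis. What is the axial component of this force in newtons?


F_eff = F_tendon * cos(theta)
theta = 22 deg = 0.3840 rad
cos(theta) = 0.9272
F_eff = 244 * 0.9272
F_eff = 226.2329


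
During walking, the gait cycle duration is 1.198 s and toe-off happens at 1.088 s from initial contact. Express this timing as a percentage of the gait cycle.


pct = (event_time / cycle_time) * 100
pct = (1.088 / 1.198) * 100
ratio = 0.9082
pct = 90.8180


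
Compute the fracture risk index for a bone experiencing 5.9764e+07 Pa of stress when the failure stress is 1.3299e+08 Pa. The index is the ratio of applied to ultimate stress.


FRI = applied / ultimate
FRI = 5.9764e+07 / 1.3299e+08
FRI = 0.4494


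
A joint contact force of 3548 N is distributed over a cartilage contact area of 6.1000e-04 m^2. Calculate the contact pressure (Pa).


P = F / A
P = 3548 / 6.1000e-04
P = 5.8164e+06


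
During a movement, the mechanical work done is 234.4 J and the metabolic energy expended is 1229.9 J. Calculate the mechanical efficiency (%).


eta = (W_mech / E_meta) * 100
eta = (234.4 / 1229.9) * 100
ratio = 0.1906
eta = 19.0585


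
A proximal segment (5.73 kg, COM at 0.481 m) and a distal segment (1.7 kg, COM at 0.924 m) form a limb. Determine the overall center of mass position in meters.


COM = (m1*x1 + m2*x2) / (m1 + m2)
COM = (5.73*0.481 + 1.7*0.924) / (5.73 + 1.7)
Numerator = 4.3269
Denominator = 7.4300
COM = 0.5824


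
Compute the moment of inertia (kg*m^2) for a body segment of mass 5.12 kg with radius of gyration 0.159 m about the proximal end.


I = m * k^2
I = 5.12 * 0.159^2
k^2 = 0.0253
I = 0.1294


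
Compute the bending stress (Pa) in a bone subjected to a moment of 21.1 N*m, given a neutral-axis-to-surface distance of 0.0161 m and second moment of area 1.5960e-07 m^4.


sigma = M * c / I
sigma = 21.1 * 0.0161 / 1.5960e-07
M * c = 0.3397
sigma = 2.1285e+06


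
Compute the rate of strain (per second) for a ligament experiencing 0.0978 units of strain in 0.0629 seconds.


strain_rate = delta_strain / delta_t
strain_rate = 0.0978 / 0.0629
strain_rate = 1.5548


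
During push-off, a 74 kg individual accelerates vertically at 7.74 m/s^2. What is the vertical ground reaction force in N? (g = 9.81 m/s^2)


GRF = m * (g + a)
GRF = 74 * (9.81 + 7.74)
GRF = 74 * 17.5500
GRF = 1298.7000


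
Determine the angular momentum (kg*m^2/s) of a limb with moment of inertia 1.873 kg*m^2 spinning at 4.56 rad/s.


L = I * omega
L = 1.873 * 4.56
L = 8.5409


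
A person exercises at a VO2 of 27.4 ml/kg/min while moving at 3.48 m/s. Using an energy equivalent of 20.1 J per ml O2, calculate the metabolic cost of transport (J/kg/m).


Power per kg = VO2 * 20.1 / 60
Power per kg = 27.4 * 20.1 / 60 = 9.1790 W/kg
Cost = power_per_kg / speed
Cost = 9.1790 / 3.48
Cost = 2.6376


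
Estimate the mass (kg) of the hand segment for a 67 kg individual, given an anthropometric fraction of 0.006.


m_segment = body_mass * fraction
m_segment = 67 * 0.006
m_segment = 0.4020


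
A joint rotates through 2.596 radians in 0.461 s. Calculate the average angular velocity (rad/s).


omega = delta_theta / delta_t
omega = 2.596 / 0.461
omega = 5.6312


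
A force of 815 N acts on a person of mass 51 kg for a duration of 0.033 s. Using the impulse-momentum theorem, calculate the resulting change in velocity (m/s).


J = F * dt = 815 * 0.033 = 26.8950 N*s
delta_v = J / m
delta_v = 26.8950 / 51
delta_v = 0.5274


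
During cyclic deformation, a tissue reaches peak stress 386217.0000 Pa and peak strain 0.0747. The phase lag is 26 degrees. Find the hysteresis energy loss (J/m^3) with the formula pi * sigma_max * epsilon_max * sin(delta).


E_loss = pi * sigma_max * epsilon_max * sin(delta)
delta = 26 deg = 0.4538 rad
sin(delta) = 0.4384
E_loss = pi * 386217.0000 * 0.0747 * 0.4384
E_loss = 39732.3106


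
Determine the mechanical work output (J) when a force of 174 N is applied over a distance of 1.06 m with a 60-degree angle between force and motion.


W = F * d * cos(theta)
theta = 60 deg = 1.0472 rad
cos(theta) = 0.5000
W = 174 * 1.06 * 0.5000
W = 92.2200


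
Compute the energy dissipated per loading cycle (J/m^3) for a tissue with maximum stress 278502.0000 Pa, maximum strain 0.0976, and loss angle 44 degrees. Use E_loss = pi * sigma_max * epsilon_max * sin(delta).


E_loss = pi * sigma_max * epsilon_max * sin(delta)
delta = 44 deg = 0.7679 rad
sin(delta) = 0.6947
E_loss = pi * 278502.0000 * 0.0976 * 0.6947
E_loss = 59319.7459


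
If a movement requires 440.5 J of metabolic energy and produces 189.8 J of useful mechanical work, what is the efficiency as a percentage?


eta = (W_mech / E_meta) * 100
eta = (189.8 / 440.5) * 100
ratio = 0.4309
eta = 43.0874


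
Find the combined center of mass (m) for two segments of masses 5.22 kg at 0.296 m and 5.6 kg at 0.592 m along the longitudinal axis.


COM = (m1*x1 + m2*x2) / (m1 + m2)
COM = (5.22*0.296 + 5.6*0.592) / (5.22 + 5.6)
Numerator = 4.8603
Denominator = 10.8200
COM = 0.4492


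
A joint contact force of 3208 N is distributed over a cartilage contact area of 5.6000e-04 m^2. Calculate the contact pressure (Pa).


P = F / A
P = 3208 / 5.6000e-04
P = 5.7286e+06


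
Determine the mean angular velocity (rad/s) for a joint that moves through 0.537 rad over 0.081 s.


omega = delta_theta / delta_t
omega = 0.537 / 0.081
omega = 6.6296


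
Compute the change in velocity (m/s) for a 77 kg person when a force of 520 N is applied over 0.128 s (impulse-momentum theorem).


J = F * dt = 520 * 0.128 = 66.5600 N*s
delta_v = J / m
delta_v = 66.5600 / 77
delta_v = 0.8644


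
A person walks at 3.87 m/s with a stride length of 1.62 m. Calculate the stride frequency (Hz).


f = v / stride_length
f = 3.87 / 1.62
f = 2.3889


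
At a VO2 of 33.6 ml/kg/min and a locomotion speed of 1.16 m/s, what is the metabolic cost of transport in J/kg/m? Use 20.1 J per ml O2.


Power per kg = VO2 * 20.1 / 60
Power per kg = 33.6 * 20.1 / 60 = 11.2560 W/kg
Cost = power_per_kg / speed
Cost = 11.2560 / 1.16
Cost = 9.7034


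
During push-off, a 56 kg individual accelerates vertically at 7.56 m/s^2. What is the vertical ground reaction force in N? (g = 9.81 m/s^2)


GRF = m * (g + a)
GRF = 56 * (9.81 + 7.56)
GRF = 56 * 17.3700
GRF = 972.7200


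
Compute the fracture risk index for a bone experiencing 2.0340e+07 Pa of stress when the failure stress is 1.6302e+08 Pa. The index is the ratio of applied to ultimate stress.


FRI = applied / ultimate
FRI = 2.0340e+07 / 1.6302e+08
FRI = 0.1248


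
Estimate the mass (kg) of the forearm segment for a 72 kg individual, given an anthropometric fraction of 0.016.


m_segment = body_mass * fraction
m_segment = 72 * 0.016
m_segment = 1.1520


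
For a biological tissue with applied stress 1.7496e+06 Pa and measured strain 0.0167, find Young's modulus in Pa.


E = stress / strain
E = 1.7496e+06 / 0.0167
E = 1.0477e+08


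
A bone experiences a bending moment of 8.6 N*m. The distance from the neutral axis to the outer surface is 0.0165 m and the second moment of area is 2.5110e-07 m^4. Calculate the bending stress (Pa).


sigma = M * c / I
sigma = 8.6 * 0.0165 / 2.5110e-07
M * c = 0.1419
sigma = 565113.5006


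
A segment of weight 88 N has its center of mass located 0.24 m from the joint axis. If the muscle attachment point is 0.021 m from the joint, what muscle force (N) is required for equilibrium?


F_muscle = W * d_load / d_muscle
F_muscle = 88 * 0.24 / 0.021
Numerator = 21.1200
F_muscle = 1005.7143


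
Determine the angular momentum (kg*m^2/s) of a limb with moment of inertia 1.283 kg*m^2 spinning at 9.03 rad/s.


L = I * omega
L = 1.283 * 9.03
L = 11.5855


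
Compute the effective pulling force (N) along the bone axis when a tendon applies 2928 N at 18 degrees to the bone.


F_eff = F_tendon * cos(theta)
theta = 18 deg = 0.3142 rad
cos(theta) = 0.9511
F_eff = 2928 * 0.9511
F_eff = 2784.6935


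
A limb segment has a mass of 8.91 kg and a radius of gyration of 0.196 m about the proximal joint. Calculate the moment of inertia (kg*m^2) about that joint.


I = m * k^2
I = 8.91 * 0.196^2
k^2 = 0.0384
I = 0.3423


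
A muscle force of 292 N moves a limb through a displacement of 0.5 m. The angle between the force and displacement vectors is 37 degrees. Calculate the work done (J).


W = F * d * cos(theta)
theta = 37 deg = 0.6458 rad
cos(theta) = 0.7986
W = 292 * 0.5 * 0.7986
W = 116.6008


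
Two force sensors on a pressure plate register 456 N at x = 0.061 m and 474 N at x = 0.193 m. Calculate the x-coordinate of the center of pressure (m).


COP_x = (F1*x1 + F2*x2) / (F1 + F2)
COP_x = (456*0.061 + 474*0.193) / (456 + 474)
Numerator = 119.2980
Denominator = 930
COP_x = 0.1283


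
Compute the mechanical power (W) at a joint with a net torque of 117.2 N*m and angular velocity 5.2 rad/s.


P = M * omega
P = 117.2 * 5.2
P = 609.4400


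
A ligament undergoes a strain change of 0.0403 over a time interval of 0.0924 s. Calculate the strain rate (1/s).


strain_rate = delta_strain / delta_t
strain_rate = 0.0403 / 0.0924
strain_rate = 0.4361


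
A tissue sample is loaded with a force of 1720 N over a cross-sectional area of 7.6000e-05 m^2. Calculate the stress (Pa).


stress = F / A
stress = 1720 / 7.6000e-05
stress = 2.2632e+07


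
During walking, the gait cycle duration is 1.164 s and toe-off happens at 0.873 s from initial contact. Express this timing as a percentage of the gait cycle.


pct = (event_time / cycle_time) * 100
pct = (0.873 / 1.164) * 100
ratio = 0.7500
pct = 75.0000


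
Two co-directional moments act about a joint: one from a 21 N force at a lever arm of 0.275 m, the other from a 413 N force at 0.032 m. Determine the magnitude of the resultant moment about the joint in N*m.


M = F1 * d1 + F2 * d2
M = 21 * 0.275 + 413 * 0.032
M = 5.7750 + 13.2160
M = 18.9910


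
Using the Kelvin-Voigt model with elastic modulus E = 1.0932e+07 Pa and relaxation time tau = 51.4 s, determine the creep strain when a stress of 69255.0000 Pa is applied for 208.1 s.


epsilon(t) = (sigma/E) * (1 - exp(-t/tau))
sigma/E = 69255.0000 / 1.0932e+07 = 0.0063
exp(-t/tau) = exp(-208.1 / 51.4) = 0.0174
epsilon = 0.0063 * (1 - 0.0174)
epsilon = 0.0062


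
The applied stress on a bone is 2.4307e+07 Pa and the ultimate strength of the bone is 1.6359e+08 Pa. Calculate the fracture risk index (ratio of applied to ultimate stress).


FRI = applied / ultimate
FRI = 2.4307e+07 / 1.6359e+08
FRI = 0.1486


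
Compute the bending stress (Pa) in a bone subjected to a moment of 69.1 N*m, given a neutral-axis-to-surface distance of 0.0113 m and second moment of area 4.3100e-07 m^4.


sigma = M * c / I
sigma = 69.1 * 0.0113 / 4.3100e-07
M * c = 0.7808
sigma = 1.8117e+06


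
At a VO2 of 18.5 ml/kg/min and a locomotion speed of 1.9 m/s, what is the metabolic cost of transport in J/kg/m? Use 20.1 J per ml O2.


Power per kg = VO2 * 20.1 / 60
Power per kg = 18.5 * 20.1 / 60 = 6.1975 W/kg
Cost = power_per_kg / speed
Cost = 6.1975 / 1.9
Cost = 3.2618


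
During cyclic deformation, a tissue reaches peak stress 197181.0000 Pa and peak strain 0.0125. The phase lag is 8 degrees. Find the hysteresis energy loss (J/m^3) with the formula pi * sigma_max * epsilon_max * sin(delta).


E_loss = pi * sigma_max * epsilon_max * sin(delta)
delta = 8 deg = 0.1396 rad
sin(delta) = 0.1392
E_loss = pi * 197181.0000 * 0.0125 * 0.1392
E_loss = 1077.6563


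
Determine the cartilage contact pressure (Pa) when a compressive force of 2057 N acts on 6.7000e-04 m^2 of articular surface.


P = F / A
P = 2057 / 6.7000e-04
P = 3.0701e+06


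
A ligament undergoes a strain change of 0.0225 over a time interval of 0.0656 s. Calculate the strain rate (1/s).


strain_rate = delta_strain / delta_t
strain_rate = 0.0225 / 0.0656
strain_rate = 0.3430


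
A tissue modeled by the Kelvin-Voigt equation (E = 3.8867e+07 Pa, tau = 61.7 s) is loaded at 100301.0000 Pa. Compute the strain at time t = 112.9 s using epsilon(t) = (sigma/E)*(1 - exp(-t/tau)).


epsilon(t) = (sigma/E) * (1 - exp(-t/tau))
sigma/E = 100301.0000 / 3.8867e+07 = 0.0026
exp(-t/tau) = exp(-112.9 / 61.7) = 0.1604
epsilon = 0.0026 * (1 - 0.1604)
epsilon = 0.0022


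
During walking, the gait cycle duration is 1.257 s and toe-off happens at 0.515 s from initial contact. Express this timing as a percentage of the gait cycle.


pct = (event_time / cycle_time) * 100
pct = (0.515 / 1.257) * 100
ratio = 0.4097
pct = 40.9706


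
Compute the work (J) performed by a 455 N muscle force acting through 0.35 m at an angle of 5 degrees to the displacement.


W = F * d * cos(theta)
theta = 5 deg = 0.0873 rad
cos(theta) = 0.9962
W = 455 * 0.35 * 0.9962
W = 158.6440


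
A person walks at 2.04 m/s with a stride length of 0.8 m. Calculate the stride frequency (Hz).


f = v / stride_length
f = 2.04 / 0.8
f = 2.5500


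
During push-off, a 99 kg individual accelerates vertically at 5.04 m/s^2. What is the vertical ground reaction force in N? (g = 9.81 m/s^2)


GRF = m * (g + a)
GRF = 99 * (9.81 + 5.04)
GRF = 99 * 14.8500
GRF = 1470.1500


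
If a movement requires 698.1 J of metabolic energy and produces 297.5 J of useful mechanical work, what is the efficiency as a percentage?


eta = (W_mech / E_meta) * 100
eta = (297.5 / 698.1) * 100
ratio = 0.4262
eta = 42.6157


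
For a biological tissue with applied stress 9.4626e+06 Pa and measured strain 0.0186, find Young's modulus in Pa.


E = stress / strain
E = 9.4626e+06 / 0.0186
E = 5.0874e+08


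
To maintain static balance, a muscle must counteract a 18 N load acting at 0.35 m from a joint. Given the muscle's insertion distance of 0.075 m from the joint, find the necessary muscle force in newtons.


F_muscle = W * d_load / d_muscle
F_muscle = 18 * 0.35 / 0.075
Numerator = 6.3000
F_muscle = 84.0000


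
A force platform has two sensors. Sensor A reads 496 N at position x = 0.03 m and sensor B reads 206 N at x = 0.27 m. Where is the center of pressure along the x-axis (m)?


COP_x = (F1*x1 + F2*x2) / (F1 + F2)
COP_x = (496*0.03 + 206*0.27) / (496 + 206)
Numerator = 70.5000
Denominator = 702
COP_x = 0.1004


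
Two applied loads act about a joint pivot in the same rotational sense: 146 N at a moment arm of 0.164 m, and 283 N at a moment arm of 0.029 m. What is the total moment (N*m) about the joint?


M = F1 * d1 + F2 * d2
M = 146 * 0.164 + 283 * 0.029
M = 23.9440 + 8.2070
M = 32.1510


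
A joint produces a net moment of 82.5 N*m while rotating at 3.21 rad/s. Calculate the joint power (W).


P = M * omega
P = 82.5 * 3.21
P = 264.8250


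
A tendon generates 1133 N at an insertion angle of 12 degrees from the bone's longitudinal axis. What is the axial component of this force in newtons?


F_eff = F_tendon * cos(theta)
theta = 12 deg = 0.2094 rad
cos(theta) = 0.9781
F_eff = 1133 * 0.9781
F_eff = 1108.2412


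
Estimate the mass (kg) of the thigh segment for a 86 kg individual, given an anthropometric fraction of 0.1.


m_segment = body_mass * fraction
m_segment = 86 * 0.1
m_segment = 8.6000


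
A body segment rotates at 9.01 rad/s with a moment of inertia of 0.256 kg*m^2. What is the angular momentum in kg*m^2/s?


L = I * omega
L = 0.256 * 9.01
L = 2.3066


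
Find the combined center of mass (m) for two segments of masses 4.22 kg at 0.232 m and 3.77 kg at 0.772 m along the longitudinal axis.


COM = (m1*x1 + m2*x2) / (m1 + m2)
COM = (4.22*0.232 + 3.77*0.772) / (4.22 + 3.77)
Numerator = 3.8895
Denominator = 7.9900
COM = 0.4868


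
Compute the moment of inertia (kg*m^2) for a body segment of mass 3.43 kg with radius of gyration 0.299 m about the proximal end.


I = m * k^2
I = 3.43 * 0.299^2
k^2 = 0.0894
I = 0.3066


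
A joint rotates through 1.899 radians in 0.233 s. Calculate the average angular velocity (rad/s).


omega = delta_theta / delta_t
omega = 1.899 / 0.233
omega = 8.1502


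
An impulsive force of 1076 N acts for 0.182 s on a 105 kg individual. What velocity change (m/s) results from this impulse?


J = F * dt = 1076 * 0.182 = 195.8320 N*s
delta_v = J / m
delta_v = 195.8320 / 105
delta_v = 1.8651


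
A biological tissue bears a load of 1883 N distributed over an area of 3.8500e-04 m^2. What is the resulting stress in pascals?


stress = F / A
stress = 1883 / 3.8500e-04
stress = 4.8909e+06


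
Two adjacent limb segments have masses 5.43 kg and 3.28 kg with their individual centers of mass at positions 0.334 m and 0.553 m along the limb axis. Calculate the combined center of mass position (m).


COM = (m1*x1 + m2*x2) / (m1 + m2)
COM = (5.43*0.334 + 3.28*0.553) / (5.43 + 3.28)
Numerator = 3.6275
Denominator = 8.7100
COM = 0.4165


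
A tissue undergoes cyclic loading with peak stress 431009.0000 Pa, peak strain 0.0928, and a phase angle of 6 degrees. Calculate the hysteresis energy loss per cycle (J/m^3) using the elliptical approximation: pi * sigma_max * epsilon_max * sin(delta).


E_loss = pi * sigma_max * epsilon_max * sin(delta)
delta = 6 deg = 0.1047 rad
sin(delta) = 0.1045
E_loss = pi * 431009.0000 * 0.0928 * 0.1045
E_loss = 13134.6575


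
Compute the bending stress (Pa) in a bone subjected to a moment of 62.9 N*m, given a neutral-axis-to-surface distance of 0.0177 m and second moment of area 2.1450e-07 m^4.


sigma = M * c / I
sigma = 62.9 * 0.0177 / 2.1450e-07
M * c = 1.1133
sigma = 5.1903e+06


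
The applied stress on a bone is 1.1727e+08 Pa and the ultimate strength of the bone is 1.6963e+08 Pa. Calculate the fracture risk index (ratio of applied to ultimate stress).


FRI = applied / ultimate
FRI = 1.1727e+08 / 1.6963e+08
FRI = 0.6913


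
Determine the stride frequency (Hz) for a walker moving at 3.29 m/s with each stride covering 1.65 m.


f = v / stride_length
f = 3.29 / 1.65
f = 1.9939


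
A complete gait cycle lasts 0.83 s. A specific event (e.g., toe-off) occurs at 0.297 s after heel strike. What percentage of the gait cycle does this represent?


pct = (event_time / cycle_time) * 100
pct = (0.297 / 0.83) * 100
ratio = 0.3578
pct = 35.7831


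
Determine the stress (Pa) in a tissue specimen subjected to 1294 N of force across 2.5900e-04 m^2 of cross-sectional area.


stress = F / A
stress = 1294 / 2.5900e-04
stress = 4.9961e+06


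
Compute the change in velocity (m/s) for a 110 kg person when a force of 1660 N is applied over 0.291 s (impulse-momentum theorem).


J = F * dt = 1660 * 0.291 = 483.0600 N*s
delta_v = J / m
delta_v = 483.0600 / 110
delta_v = 4.3915


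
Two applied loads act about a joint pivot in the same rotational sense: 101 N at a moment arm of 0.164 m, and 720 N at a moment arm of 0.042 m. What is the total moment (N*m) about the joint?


M = F1 * d1 + F2 * d2
M = 101 * 0.164 + 720 * 0.042
M = 16.5640 + 30.2400
M = 46.8040


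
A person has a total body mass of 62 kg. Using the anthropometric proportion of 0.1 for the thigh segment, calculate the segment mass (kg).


m_segment = body_mass * fraction
m_segment = 62 * 0.1
m_segment = 6.2000


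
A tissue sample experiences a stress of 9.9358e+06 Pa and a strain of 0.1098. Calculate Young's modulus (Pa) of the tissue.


E = stress / strain
E = 9.9358e+06 / 0.1098
E = 9.0490e+07


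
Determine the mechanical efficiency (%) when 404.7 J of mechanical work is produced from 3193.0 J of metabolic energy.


eta = (W_mech / E_meta) * 100
eta = (404.7 / 3193.0) * 100
ratio = 0.1267
eta = 12.6746


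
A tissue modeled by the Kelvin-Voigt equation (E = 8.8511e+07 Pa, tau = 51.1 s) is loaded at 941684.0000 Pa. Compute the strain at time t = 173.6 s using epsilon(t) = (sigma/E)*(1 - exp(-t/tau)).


epsilon(t) = (sigma/E) * (1 - exp(-t/tau))
sigma/E = 941684.0000 / 8.8511e+07 = 0.0106
exp(-t/tau) = exp(-173.6 / 51.1) = 0.0335
epsilon = 0.0106 * (1 - 0.0335)
epsilon = 0.0103


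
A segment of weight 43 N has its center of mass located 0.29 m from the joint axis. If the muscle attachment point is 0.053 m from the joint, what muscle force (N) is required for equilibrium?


F_muscle = W * d_load / d_muscle
F_muscle = 43 * 0.29 / 0.053
Numerator = 12.4700
F_muscle = 235.2830


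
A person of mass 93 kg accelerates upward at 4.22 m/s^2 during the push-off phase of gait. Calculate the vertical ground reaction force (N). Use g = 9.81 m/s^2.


GRF = m * (g + a)
GRF = 93 * (9.81 + 4.22)
GRF = 93 * 14.0300
GRF = 1304.7900


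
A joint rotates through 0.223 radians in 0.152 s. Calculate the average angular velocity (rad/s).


omega = delta_theta / delta_t
omega = 0.223 / 0.152
omega = 1.4671


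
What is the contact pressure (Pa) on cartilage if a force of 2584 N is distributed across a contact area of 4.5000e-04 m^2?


P = F / A
P = 2584 / 4.5000e-04
P = 5.7422e+06


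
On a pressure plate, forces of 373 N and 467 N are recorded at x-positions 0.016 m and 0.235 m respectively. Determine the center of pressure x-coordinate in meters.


COP_x = (F1*x1 + F2*x2) / (F1 + F2)
COP_x = (373*0.016 + 467*0.235) / (373 + 467)
Numerator = 115.7130
Denominator = 840
COP_x = 0.1378


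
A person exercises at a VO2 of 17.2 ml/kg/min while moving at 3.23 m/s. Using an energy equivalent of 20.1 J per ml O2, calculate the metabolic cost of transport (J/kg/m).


Power per kg = VO2 * 20.1 / 60
Power per kg = 17.2 * 20.1 / 60 = 5.7620 W/kg
Cost = power_per_kg / speed
Cost = 5.7620 / 3.23
Cost = 1.7839


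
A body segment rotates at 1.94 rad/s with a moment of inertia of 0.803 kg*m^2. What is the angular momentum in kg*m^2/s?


L = I * omega
L = 0.803 * 1.94
L = 1.5578


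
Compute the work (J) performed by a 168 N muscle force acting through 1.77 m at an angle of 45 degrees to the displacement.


W = F * d * cos(theta)
theta = 45 deg = 0.7854 rad
cos(theta) = 0.7071
W = 168 * 1.77 * 0.7071
W = 210.2653


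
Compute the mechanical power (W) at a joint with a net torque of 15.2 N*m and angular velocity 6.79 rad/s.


P = M * omega
P = 15.2 * 6.79
P = 103.2080


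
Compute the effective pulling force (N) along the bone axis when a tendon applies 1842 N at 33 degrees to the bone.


F_eff = F_tendon * cos(theta)
theta = 33 deg = 0.5760 rad
cos(theta) = 0.8387
F_eff = 1842 * 0.8387
F_eff = 1544.8312


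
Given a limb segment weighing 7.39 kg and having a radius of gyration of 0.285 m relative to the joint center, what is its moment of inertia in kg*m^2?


I = m * k^2
I = 7.39 * 0.285^2
k^2 = 0.0812
I = 0.6003


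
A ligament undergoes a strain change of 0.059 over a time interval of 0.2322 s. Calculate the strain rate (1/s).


strain_rate = delta_strain / delta_t
strain_rate = 0.059 / 0.2322
strain_rate = 0.2541


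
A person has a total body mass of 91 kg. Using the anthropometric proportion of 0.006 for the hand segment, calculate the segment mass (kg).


m_segment = body_mass * fraction
m_segment = 91 * 0.006
m_segment = 0.5460


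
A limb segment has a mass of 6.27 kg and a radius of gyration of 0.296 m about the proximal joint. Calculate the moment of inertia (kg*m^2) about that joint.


I = m * k^2
I = 6.27 * 0.296^2
k^2 = 0.0876
I = 0.5494


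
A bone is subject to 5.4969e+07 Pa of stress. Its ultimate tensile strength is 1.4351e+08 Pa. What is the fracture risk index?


FRI = applied / ultimate
FRI = 5.4969e+07 / 1.4351e+08
FRI = 0.3830


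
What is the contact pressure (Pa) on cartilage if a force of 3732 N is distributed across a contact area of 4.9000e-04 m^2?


P = F / A
P = 3732 / 4.9000e-04
P = 7.6163e+06


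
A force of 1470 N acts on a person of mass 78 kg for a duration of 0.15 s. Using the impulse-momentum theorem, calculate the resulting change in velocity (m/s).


J = F * dt = 1470 * 0.15 = 220.5000 N*s
delta_v = J / m
delta_v = 220.5000 / 78
delta_v = 2.8269


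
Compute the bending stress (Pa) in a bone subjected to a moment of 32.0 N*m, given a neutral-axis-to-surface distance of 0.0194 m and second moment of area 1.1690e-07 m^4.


sigma = M * c / I
sigma = 32.0 * 0.0194 / 1.1690e-07
M * c = 0.6208
sigma = 5.3105e+06


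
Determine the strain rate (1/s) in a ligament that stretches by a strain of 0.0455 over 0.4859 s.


strain_rate = delta_strain / delta_t
strain_rate = 0.0455 / 0.4859
strain_rate = 0.0936


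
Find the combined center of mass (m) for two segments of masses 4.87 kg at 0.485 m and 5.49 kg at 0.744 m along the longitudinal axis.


COM = (m1*x1 + m2*x2) / (m1 + m2)
COM = (4.87*0.485 + 5.49*0.744) / (4.87 + 5.49)
Numerator = 6.4465
Denominator = 10.3600
COM = 0.6223


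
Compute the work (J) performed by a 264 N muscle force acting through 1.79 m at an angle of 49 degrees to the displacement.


W = F * d * cos(theta)
theta = 49 deg = 0.8552 rad
cos(theta) = 0.6561
W = 264 * 1.79 * 0.6561
W = 310.0273


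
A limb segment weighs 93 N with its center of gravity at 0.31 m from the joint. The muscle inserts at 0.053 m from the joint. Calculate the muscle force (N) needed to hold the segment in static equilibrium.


F_muscle = W * d_load / d_muscle
F_muscle = 93 * 0.31 / 0.053
Numerator = 28.8300
F_muscle = 543.9623


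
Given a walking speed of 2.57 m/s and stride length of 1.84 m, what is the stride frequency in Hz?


f = v / stride_length
f = 2.57 / 1.84
f = 1.3967


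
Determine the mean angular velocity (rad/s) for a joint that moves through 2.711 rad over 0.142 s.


omega = delta_theta / delta_t
omega = 2.711 / 0.142
omega = 19.0915


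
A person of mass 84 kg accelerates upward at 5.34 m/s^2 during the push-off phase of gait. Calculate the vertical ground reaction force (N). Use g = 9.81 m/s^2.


GRF = m * (g + a)
GRF = 84 * (9.81 + 5.34)
GRF = 84 * 15.1500
GRF = 1272.6000


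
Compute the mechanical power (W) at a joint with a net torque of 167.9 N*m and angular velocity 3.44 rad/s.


P = M * omega
P = 167.9 * 3.44
P = 577.5760


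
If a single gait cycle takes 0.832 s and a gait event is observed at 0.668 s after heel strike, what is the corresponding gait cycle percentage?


pct = (event_time / cycle_time) * 100
pct = (0.668 / 0.832) * 100
ratio = 0.8029
pct = 80.2885


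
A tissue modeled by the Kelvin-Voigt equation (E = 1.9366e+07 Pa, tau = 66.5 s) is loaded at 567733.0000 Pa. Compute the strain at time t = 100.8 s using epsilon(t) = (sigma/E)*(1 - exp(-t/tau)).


epsilon(t) = (sigma/E) * (1 - exp(-t/tau))
sigma/E = 567733.0000 / 1.9366e+07 = 0.0293
exp(-t/tau) = exp(-100.8 / 66.5) = 0.2196
epsilon = 0.0293 * (1 - 0.2196)
epsilon = 0.0229


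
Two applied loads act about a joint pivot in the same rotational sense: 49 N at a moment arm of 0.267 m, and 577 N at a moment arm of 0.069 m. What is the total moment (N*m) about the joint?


M = F1 * d1 + F2 * d2
M = 49 * 0.267 + 577 * 0.069
M = 13.0830 + 39.8130
M = 52.8960


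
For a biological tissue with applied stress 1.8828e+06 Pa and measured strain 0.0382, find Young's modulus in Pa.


E = stress / strain
E = 1.8828e+06 / 0.0382
E = 4.9288e+07


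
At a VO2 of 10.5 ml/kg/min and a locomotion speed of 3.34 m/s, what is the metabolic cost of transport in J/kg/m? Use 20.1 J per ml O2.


Power per kg = VO2 * 20.1 / 60
Power per kg = 10.5 * 20.1 / 60 = 3.5175 W/kg
Cost = power_per_kg / speed
Cost = 3.5175 / 3.34
Cost = 1.0531


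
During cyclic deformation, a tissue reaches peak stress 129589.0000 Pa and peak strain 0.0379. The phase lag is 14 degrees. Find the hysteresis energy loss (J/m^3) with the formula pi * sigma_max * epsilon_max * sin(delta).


E_loss = pi * sigma_max * epsilon_max * sin(delta)
delta = 14 deg = 0.2443 rad
sin(delta) = 0.2419
E_loss = pi * 129589.0000 * 0.0379 * 0.2419
E_loss = 3732.7800


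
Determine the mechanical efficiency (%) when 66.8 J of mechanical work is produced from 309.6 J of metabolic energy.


eta = (W_mech / E_meta) * 100
eta = (66.8 / 309.6) * 100
ratio = 0.2158
eta = 21.5762


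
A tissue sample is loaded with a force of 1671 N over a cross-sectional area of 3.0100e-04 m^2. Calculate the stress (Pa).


stress = F / A
stress = 1671 / 3.0100e-04
stress = 5.5515e+06


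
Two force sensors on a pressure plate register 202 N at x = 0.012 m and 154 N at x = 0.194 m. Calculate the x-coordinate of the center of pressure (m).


COP_x = (F1*x1 + F2*x2) / (F1 + F2)
COP_x = (202*0.012 + 154*0.194) / (202 + 154)
Numerator = 32.3000
Denominator = 356
COP_x = 0.0907


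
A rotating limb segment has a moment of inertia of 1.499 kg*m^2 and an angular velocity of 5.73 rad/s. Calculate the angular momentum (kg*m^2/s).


L = I * omega
L = 1.499 * 5.73
L = 8.5893


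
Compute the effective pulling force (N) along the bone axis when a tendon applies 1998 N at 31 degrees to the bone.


F_eff = F_tendon * cos(theta)
theta = 31 deg = 0.5411 rad
cos(theta) = 0.8572
F_eff = 1998 * 0.8572
F_eff = 1712.6203


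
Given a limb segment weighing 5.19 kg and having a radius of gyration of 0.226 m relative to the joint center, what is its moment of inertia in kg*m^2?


I = m * k^2
I = 5.19 * 0.226^2
k^2 = 0.0511
I = 0.2651


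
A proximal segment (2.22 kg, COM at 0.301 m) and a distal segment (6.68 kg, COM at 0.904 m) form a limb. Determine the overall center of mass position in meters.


COM = (m1*x1 + m2*x2) / (m1 + m2)
COM = (2.22*0.301 + 6.68*0.904) / (2.22 + 6.68)
Numerator = 6.7069
Denominator = 8.9000
COM = 0.7536


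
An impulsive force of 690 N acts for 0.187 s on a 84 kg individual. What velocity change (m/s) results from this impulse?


J = F * dt = 690 * 0.187 = 129.0300 N*s
delta_v = J / m
delta_v = 129.0300 / 84
delta_v = 1.5361


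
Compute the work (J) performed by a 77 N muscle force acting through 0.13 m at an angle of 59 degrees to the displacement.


W = F * d * cos(theta)
theta = 59 deg = 1.0297 rad
cos(theta) = 0.5150
W = 77 * 0.13 * 0.5150
W = 5.1555


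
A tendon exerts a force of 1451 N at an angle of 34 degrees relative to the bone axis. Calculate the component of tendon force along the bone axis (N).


F_eff = F_tendon * cos(theta)
theta = 34 deg = 0.5934 rad
cos(theta) = 0.8290
F_eff = 1451 * 0.8290
F_eff = 1202.9335


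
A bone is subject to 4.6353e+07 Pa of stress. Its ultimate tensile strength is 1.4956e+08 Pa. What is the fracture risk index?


FRI = applied / ultimate
FRI = 4.6353e+07 / 1.4956e+08
FRI = 0.3099


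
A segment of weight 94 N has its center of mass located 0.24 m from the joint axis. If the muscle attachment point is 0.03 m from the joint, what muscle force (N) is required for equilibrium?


F_muscle = W * d_load / d_muscle
F_muscle = 94 * 0.24 / 0.03
Numerator = 22.5600
F_muscle = 752.0000


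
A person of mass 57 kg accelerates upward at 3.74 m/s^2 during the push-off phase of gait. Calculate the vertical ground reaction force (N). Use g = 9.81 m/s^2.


GRF = m * (g + a)
GRF = 57 * (9.81 + 3.74)
GRF = 57 * 13.5500
GRF = 772.3500


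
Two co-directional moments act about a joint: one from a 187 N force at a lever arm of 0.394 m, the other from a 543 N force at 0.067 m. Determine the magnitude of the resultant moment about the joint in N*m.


M = F1 * d1 + F2 * d2
M = 187 * 0.394 + 543 * 0.067
M = 73.6780 + 36.3810
M = 110.0590


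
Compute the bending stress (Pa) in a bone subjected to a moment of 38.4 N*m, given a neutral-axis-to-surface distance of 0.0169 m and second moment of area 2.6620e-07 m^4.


sigma = M * c / I
sigma = 38.4 * 0.0169 / 2.6620e-07
M * c = 0.6490
sigma = 2.4379e+06


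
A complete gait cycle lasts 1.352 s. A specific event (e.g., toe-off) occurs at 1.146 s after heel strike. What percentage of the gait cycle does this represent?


pct = (event_time / cycle_time) * 100
pct = (1.146 / 1.352) * 100
ratio = 0.8476
pct = 84.7633


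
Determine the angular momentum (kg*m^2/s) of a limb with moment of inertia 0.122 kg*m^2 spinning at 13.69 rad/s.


L = I * omega
L = 0.122 * 13.69
L = 1.6702


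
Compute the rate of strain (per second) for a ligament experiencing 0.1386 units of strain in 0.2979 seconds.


strain_rate = delta_strain / delta_t
strain_rate = 0.1386 / 0.2979
strain_rate = 0.4653


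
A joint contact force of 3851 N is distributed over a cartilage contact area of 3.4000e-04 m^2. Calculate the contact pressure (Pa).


P = F / A
P = 3851 / 3.4000e-04
P = 1.1326e+07


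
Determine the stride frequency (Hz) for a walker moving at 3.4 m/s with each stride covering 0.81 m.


f = v / stride_length
f = 3.4 / 0.81
f = 4.1975


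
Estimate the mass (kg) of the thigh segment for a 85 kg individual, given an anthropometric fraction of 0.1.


m_segment = body_mass * fraction
m_segment = 85 * 0.1
m_segment = 8.5000


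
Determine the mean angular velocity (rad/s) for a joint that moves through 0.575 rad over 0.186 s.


omega = delta_theta / delta_t
omega = 0.575 / 0.186
omega = 3.0914


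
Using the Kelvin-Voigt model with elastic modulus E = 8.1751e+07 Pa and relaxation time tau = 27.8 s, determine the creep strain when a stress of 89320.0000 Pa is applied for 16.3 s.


epsilon(t) = (sigma/E) * (1 - exp(-t/tau))
sigma/E = 89320.0000 / 8.1751e+07 = 0.0011
exp(-t/tau) = exp(-16.3 / 27.8) = 0.5564
epsilon = 0.0011 * (1 - 0.5564)
epsilon = 4.8471e-04


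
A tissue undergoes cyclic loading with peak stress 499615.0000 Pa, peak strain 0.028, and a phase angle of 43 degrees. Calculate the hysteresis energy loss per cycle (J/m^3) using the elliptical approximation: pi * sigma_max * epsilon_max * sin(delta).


E_loss = pi * sigma_max * epsilon_max * sin(delta)
delta = 43 deg = 0.7505 rad
sin(delta) = 0.6820
E_loss = pi * 499615.0000 * 0.028 * 0.6820
E_loss = 29972.7577


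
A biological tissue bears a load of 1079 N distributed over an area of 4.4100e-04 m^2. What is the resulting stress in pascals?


stress = F / A
stress = 1079 / 4.4100e-04
stress = 2.4467e+06


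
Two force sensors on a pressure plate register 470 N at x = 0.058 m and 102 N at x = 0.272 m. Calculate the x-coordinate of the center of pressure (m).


COP_x = (F1*x1 + F2*x2) / (F1 + F2)
COP_x = (470*0.058 + 102*0.272) / (470 + 102)
Numerator = 55.0040
Denominator = 572
COP_x = 0.0962


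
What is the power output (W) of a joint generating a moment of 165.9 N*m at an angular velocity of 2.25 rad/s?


P = M * omega
P = 165.9 * 2.25
P = 373.2750


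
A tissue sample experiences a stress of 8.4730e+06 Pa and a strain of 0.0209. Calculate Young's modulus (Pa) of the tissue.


E = stress / strain
E = 8.4730e+06 / 0.0209
E = 4.0541e+08


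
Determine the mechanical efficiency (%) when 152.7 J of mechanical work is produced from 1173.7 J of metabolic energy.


eta = (W_mech / E_meta) * 100
eta = (152.7 / 1173.7) * 100
ratio = 0.1301
eta = 13.0101


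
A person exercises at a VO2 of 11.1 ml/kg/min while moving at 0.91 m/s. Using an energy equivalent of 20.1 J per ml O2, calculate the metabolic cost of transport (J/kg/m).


Power per kg = VO2 * 20.1 / 60
Power per kg = 11.1 * 20.1 / 60 = 3.7185 W/kg
Cost = power_per_kg / speed
Cost = 3.7185 / 0.91
Cost = 4.0863
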